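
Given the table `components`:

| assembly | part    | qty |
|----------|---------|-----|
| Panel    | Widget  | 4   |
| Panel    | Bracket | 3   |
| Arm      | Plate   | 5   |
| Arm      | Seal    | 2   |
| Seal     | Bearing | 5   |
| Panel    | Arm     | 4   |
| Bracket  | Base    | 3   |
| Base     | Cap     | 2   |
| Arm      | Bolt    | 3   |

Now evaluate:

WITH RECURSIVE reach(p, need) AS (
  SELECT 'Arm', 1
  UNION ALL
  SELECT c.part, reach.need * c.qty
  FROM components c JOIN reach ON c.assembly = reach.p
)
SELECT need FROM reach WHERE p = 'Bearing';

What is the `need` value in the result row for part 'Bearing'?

Base: (Arm, need=1).
Iteration 1: components of {Arm} -> Bolt = 1*3 = 3, Plate = 1*5 = 5, Seal = 1*2 = 2.
Iteration 2: components of {Bolt,Plate,Seal} -> Bearing = 2*5 = 10.
Iteration 3: no further components; recursion stops.

10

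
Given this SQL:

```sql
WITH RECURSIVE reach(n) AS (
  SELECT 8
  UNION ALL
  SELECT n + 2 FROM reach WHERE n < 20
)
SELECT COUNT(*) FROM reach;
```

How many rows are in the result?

7

Base: n=8.
Iteration 1: 8 < 20 holds -> n = 8 + 2 = 10.
Iteration 2: 10 < 20 holds -> n = 10 + 2 = 12.
Iteration 3: 12 < 20 holds -> n = 12 + 2 = 14.
Iteration 4: 14 < 20 holds -> n = 14 + 2 = 16.
Iteration 5: 16 < 20 holds -> n = 16 + 2 = 18.
Iteration 6: 18 < 20 holds -> n = 18 + 2 = 20.
Iteration 7: 20 < 20 fails; recursion stops.
Total rows emitted: 7.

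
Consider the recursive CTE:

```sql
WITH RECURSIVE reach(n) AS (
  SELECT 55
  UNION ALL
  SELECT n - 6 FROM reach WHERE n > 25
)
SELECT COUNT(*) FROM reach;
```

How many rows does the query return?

6

Base: n=55.
Iteration 1: 55 > 25 holds -> n = 55 - 6 = 49.
Iteration 2: 49 > 25 holds -> n = 49 - 6 = 43.
Iteration 3: 43 > 25 holds -> n = 43 - 6 = 37.
Iteration 4: 37 > 25 holds -> n = 37 - 6 = 31.
Iteration 5: 31 > 25 holds -> n = 31 - 6 = 25.
Iteration 6: 25 > 25 fails; recursion stops.
Total rows emitted: 6.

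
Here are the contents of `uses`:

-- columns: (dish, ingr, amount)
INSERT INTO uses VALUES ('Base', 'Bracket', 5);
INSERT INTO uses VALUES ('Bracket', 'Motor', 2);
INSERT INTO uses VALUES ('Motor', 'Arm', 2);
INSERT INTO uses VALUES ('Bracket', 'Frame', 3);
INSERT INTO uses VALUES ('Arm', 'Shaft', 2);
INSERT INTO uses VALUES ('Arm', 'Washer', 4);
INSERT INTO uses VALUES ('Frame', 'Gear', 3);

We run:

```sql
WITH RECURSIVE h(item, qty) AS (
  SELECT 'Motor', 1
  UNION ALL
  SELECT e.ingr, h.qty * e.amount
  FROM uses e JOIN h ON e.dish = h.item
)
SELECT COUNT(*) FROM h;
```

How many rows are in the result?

Base: (Motor, qty=1).
Iteration 1: components of {Motor} -> Arm = 1*2 = 2.
Iteration 2: components of {Arm} -> Shaft = 2*2 = 4, Washer = 2*4 = 8.
Iteration 3: no further components; recursion stops.
Total rows emitted: 4.

4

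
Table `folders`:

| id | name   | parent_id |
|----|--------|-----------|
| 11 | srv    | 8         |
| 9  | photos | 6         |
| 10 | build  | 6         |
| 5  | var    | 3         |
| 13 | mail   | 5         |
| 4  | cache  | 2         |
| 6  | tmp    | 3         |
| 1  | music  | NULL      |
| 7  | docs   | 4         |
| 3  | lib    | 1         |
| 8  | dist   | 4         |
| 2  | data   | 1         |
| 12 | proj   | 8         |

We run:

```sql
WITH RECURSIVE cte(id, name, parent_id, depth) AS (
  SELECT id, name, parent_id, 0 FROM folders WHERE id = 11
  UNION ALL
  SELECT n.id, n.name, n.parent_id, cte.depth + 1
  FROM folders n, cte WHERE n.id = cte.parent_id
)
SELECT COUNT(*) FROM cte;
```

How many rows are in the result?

Base: id=11 (srv), parent_id=8, depth 0.
Iteration 1: join on id=8 -> dist (id 8, parent_id=4, depth 1).
Iteration 2: join on id=4 -> cache (id 4, parent_id=2, depth 2).
Iteration 3: join on id=2 -> data (id 2, parent_id=1, depth 3).
Iteration 4: join on id=1 -> music (id 1, parent_id=NULL, depth 4).
Iteration 5: parent_id is NULL; no match; recursion stops.
Total rows emitted: 5.

5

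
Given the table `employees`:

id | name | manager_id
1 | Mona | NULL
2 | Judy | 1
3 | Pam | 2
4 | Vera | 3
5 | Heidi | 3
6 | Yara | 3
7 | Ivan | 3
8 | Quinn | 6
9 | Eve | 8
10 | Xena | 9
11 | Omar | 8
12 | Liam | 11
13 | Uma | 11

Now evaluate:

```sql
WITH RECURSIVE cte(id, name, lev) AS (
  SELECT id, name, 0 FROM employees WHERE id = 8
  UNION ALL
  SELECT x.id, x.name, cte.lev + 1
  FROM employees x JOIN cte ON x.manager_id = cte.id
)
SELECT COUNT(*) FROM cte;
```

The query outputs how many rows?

6

Base: id=8 (Quinn) at lev 0.
Iteration 1: rows with manager_id in {8} -> Eve (id 9, lev 1), Omar (id 11, lev 1).
Iteration 2: rows with manager_id in {9,11} -> Xena (id 10, lev 2), Liam (id 12, lev 2), Uma (id 13, lev 2).
Iteration 3: no rows with manager_id in {10,12,13}; recursion stops.
Total rows emitted: 6.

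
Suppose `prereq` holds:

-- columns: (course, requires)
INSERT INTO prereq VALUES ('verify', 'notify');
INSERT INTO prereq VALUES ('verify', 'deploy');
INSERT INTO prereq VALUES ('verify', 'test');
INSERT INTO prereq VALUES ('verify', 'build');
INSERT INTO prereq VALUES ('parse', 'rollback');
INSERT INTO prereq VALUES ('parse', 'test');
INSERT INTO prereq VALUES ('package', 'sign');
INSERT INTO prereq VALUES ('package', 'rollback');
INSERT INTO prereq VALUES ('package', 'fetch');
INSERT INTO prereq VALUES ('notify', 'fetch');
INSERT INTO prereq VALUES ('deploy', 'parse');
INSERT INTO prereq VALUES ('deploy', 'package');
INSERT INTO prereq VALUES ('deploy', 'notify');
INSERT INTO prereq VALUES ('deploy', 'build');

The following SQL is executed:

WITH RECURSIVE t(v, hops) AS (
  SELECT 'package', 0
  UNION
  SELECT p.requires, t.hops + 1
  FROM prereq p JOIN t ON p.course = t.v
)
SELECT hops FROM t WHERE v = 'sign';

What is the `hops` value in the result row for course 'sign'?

1

Base: (package, hops=0).
Iteration 1: edges from {package} -> (fetch, hops=1), (rollback, hops=1), (sign, hops=1).
Iteration 2: no outgoing edges from {fetch,rollback,sign}; recursion stops.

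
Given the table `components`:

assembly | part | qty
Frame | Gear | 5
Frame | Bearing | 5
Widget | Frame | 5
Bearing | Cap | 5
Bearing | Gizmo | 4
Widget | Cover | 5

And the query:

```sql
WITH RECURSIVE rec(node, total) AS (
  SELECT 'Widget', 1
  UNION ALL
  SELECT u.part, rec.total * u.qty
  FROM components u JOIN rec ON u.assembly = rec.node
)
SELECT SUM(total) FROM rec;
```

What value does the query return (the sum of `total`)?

286

Base: (Widget, total=1).
Iteration 1: components of {Widget} -> Cover = 1*5 = 5, Frame = 1*5 = 5.
Iteration 2: components of {Cover,Frame} -> Bearing = 5*5 = 25, Gear = 5*5 = 25.
Iteration 3: components of {Bearing,Gear} -> Cap = 25*5 = 125, Gizmo = 25*4 = 100.
Iteration 4: no further components; recursion stops.
SUM(total) = 1 + 5 + 5 + 25 + 25 + 100 + 125 = 286.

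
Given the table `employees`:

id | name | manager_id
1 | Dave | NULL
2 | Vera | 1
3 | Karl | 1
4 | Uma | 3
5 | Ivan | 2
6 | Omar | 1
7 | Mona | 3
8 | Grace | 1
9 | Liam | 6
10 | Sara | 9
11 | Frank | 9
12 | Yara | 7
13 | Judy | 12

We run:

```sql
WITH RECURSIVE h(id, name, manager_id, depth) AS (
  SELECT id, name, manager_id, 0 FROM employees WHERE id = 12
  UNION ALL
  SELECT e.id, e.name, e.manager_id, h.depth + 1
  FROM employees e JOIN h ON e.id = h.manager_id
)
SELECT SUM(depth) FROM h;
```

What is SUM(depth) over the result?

Base: id=12 (Yara), manager_id=7, depth 0.
Iteration 1: join on id=7 -> Mona (id 7, manager_id=3, depth 1).
Iteration 2: join on id=3 -> Karl (id 3, manager_id=1, depth 2).
Iteration 3: join on id=1 -> Dave (id 1, manager_id=NULL, depth 3).
Iteration 4: manager_id is NULL; no match; recursion stops.
SUM(depth) = 0 + 1 + 2 + 3 = 6.

6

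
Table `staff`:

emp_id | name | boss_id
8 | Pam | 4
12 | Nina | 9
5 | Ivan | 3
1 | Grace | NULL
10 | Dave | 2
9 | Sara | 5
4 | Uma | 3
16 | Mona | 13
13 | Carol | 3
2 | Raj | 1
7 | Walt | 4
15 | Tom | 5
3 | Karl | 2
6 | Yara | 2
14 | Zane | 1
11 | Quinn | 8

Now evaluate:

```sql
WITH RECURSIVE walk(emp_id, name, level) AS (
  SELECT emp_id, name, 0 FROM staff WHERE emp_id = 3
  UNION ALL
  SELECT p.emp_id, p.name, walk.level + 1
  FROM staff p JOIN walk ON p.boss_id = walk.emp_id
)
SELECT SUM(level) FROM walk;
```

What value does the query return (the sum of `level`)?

19

Base: emp_id=3 (Karl) at level 0.
Iteration 1: rows with boss_id in {3} -> Uma (id 4, level 1), Ivan (id 5, level 1), Carol (id 13, level 1).
Iteration 2: rows with boss_id in {4,5,13} -> Walt (id 7, level 2), Pam (id 8, level 2), Sara (id 9, level 2), Tom (id 15, level 2), Mona (id 16, level 2).
Iteration 3: rows with boss_id in {7,8,9,15,16} -> Quinn (id 11, level 3), Nina (id 12, level 3).
Iteration 4: no rows with boss_id in {11,12}; recursion stops.
SUM(level) = 0 + 1 + 1 + 1 + 2 + 2 + 2 + 2 + 2 + 3 + 3 = 19.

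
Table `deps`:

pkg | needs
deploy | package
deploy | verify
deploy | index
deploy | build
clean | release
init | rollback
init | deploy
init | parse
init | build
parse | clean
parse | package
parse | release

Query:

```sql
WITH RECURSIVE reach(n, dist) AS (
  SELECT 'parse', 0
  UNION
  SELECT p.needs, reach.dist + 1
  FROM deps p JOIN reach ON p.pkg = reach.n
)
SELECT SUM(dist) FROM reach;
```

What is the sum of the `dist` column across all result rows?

5

Base: (parse, dist=0).
Iteration 1: edges from {parse} -> (clean, dist=1), (package, dist=1), (release, dist=1).
Iteration 2: edges from {clean,package,release} -> (release, dist=2).
Iteration 3: no outgoing edges from {release}; recursion stops.
SUM(dist) = 0 + 1 + 1 + 1 + 2 = 5.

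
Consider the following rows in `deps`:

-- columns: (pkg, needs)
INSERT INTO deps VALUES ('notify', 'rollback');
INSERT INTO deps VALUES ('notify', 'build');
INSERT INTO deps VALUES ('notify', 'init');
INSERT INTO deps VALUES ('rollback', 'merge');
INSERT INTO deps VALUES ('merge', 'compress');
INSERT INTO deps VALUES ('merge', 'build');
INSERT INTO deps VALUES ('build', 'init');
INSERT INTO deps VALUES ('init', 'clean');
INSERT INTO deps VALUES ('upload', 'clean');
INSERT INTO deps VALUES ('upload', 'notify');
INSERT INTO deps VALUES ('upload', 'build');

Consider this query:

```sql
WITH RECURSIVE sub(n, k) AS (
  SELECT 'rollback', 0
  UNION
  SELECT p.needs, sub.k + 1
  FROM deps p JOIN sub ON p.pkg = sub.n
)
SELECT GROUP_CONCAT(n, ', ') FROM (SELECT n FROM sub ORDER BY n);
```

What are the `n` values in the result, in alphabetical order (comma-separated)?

build, clean, compress, init, merge, rollback

Base: (rollback, k=0).
Iteration 1: edges from {rollback} -> (merge, k=1).
Iteration 2: edges from {merge} -> (build, k=2), (compress, k=2).
Iteration 3: edges from {build,compress} -> (init, k=3).
Iteration 4: edges from {init} -> (clean, k=4).
Iteration 5: no outgoing edges from {clean}; recursion stops.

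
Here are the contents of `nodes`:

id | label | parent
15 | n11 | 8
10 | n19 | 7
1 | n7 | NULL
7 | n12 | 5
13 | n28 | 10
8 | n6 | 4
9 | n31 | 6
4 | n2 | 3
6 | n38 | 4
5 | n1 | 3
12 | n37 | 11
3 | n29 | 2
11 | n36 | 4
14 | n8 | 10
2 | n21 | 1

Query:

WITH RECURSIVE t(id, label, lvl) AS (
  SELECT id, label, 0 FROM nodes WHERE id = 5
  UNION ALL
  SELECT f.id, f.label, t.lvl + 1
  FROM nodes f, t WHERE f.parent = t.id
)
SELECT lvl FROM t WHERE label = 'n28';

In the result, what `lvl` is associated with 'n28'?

3

Base: id=5 (n1) at lvl 0.
Iteration 1: rows with parent in {5} -> n12 (id 7, lvl 1).
Iteration 2: rows with parent in {7} -> n19 (id 10, lvl 2).
Iteration 3: rows with parent in {10} -> n28 (id 13, lvl 3), n8 (id 14, lvl 3).
Iteration 4: no rows with parent in {13,14}; recursion stops.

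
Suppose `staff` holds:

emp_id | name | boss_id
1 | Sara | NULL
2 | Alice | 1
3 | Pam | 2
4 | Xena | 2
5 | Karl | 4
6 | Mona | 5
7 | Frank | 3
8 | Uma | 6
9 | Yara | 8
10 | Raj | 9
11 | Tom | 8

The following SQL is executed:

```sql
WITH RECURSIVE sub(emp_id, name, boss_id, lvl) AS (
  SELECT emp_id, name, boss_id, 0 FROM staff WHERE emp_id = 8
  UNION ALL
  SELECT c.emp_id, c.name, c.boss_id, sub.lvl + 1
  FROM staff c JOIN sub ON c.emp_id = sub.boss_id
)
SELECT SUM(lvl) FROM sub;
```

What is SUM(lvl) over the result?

Base: emp_id=8 (Uma), boss_id=6, lvl 0.
Iteration 1: join on emp_id=6 -> Mona (id 6, boss_id=5, lvl 1).
Iteration 2: join on emp_id=5 -> Karl (id 5, boss_id=4, lvl 2).
Iteration 3: join on emp_id=4 -> Xena (id 4, boss_id=2, lvl 3).
Iteration 4: join on emp_id=2 -> Alice (id 2, boss_id=1, lvl 4).
Iteration 5: join on emp_id=1 -> Sara (id 1, boss_id=NULL, lvl 5).
Iteration 6: boss_id is NULL; no match; recursion stops.
SUM(lvl) = 0 + 1 + 2 + 3 + 4 + 5 = 15.

15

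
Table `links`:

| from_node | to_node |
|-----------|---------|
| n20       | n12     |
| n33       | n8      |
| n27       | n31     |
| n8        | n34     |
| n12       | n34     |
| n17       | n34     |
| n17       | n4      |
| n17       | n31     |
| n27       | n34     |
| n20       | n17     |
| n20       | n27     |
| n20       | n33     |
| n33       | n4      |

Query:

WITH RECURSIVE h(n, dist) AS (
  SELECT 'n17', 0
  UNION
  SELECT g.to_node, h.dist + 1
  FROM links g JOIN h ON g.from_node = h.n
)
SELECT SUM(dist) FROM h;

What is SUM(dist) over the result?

3

Base: (n17, dist=0).
Iteration 1: edges from {n17} -> (n31, dist=1), (n34, dist=1), (n4, dist=1).
Iteration 2: no outgoing edges from {n31,n34,n4}; recursion stops.
SUM(dist) = 0 + 1 + 1 + 1 = 3.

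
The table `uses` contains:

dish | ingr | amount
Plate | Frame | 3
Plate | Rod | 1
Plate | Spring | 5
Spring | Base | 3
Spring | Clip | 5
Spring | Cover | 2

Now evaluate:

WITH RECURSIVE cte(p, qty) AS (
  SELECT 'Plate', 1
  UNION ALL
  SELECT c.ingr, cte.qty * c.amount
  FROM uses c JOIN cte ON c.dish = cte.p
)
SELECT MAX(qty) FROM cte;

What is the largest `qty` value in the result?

Base: (Plate, qty=1).
Iteration 1: components of {Plate} -> Frame = 1*3 = 3, Rod = 1*1 = 1, Spring = 1*5 = 5.
Iteration 2: components of {Frame,Rod,Spring} -> Base = 5*3 = 15, Clip = 5*5 = 25, Cover = 5*2 = 10.
Iteration 3: no further components; recursion stops.
qty values: 1, 3, 1, 5, 15, 25, 10; the maximum is 25.

25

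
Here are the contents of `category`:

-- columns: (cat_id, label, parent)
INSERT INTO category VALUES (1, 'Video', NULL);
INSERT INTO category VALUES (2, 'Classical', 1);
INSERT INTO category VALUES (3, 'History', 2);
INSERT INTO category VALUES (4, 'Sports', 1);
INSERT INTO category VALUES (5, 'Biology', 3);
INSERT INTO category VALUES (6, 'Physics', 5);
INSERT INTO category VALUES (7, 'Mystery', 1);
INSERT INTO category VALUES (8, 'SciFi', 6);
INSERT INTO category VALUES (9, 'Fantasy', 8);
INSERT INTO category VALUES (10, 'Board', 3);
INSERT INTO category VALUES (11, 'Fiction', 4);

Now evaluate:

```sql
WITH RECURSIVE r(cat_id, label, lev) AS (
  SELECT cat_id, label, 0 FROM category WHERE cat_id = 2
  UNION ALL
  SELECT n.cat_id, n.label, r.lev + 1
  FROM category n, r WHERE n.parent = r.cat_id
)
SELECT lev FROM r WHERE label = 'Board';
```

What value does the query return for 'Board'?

Base: cat_id=2 (Classical) at lev 0.
Iteration 1: rows with parent in {2} -> History (id 3, lev 1).
Iteration 2: rows with parent in {3} -> Biology (id 5, lev 2), Board (id 10, lev 2).
Iteration 3: rows with parent in {5,10} -> Physics (id 6, lev 3).
Iteration 4: rows with parent in {6} -> SciFi (id 8, lev 4).
Iteration 5: rows with parent in {8} -> Fantasy (id 9, lev 5).
Iteration 6: no rows with parent in {9}; recursion stops.

2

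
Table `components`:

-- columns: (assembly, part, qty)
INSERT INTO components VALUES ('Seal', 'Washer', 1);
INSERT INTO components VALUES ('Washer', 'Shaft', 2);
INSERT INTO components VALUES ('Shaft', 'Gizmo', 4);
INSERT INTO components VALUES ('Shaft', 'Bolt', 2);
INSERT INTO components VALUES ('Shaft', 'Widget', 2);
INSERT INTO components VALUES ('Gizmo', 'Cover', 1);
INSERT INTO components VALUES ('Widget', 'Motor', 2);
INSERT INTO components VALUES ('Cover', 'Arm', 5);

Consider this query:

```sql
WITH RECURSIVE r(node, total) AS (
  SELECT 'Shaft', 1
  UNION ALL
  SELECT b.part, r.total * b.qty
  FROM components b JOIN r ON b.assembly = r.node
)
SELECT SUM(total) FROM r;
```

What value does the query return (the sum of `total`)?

37

Base: (Shaft, total=1).
Iteration 1: components of {Shaft} -> Bolt = 1*2 = 2, Gizmo = 1*4 = 4, Widget = 1*2 = 2.
Iteration 2: components of {Bolt,Gizmo,Widget} -> Cover = 4*1 = 4, Motor = 2*2 = 4.
Iteration 3: components of {Cover,Motor} -> Arm = 4*5 = 20.
Iteration 4: no further components; recursion stops.
SUM(total) = 1 + 4 + 2 + 2 + 4 + 4 + 20 = 37.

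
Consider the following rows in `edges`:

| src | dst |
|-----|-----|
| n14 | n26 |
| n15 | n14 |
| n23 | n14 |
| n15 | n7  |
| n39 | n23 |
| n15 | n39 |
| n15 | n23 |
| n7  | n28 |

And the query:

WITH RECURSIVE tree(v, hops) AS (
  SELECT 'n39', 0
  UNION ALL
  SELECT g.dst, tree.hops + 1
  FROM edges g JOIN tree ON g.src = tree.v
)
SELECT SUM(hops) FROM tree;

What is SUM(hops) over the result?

6

Base: (n39, hops=0).
Iteration 1: edges from {n39} -> (n23, hops=1).
Iteration 2: edges from {n23} -> (n14, hops=2).
Iteration 3: edges from {n14} -> (n26, hops=3).
Iteration 4: no outgoing edges from {n26}; recursion stops.
SUM(hops) = 0 + 1 + 2 + 3 = 6.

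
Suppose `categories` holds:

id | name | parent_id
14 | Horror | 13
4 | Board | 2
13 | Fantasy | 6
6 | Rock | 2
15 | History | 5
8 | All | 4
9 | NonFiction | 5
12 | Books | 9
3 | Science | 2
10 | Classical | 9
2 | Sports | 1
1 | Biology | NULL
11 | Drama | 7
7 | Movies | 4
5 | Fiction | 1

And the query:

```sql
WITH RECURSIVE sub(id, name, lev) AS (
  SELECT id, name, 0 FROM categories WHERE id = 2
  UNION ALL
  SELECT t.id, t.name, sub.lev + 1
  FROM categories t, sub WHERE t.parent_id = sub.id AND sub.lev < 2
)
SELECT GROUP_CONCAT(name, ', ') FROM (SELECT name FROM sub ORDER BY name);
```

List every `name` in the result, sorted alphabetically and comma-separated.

All, Board, Fantasy, Movies, Rock, Science, Sports

Base: id=2 (Sports) at lev 0.
Iteration 1: rows with parent_id in {2} -> Science (id 3, lev 1), Board (id 4, lev 1), Rock (id 6, lev 1).
Iteration 2: rows with parent_id in {3,4,6} -> Movies (id 7, lev 2), All (id 8, lev 2), Fantasy (id 13, lev 2).
Iteration 3: lev < 2 fails for all current rows; recursion stops.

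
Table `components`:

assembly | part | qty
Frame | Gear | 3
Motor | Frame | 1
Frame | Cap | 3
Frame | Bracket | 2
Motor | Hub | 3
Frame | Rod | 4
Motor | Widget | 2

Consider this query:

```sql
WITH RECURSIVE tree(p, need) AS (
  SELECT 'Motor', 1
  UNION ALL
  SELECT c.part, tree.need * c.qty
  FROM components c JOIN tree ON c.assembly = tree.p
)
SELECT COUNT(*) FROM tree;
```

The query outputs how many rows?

Base: (Motor, need=1).
Iteration 1: components of {Motor} -> Frame = 1*1 = 1, Hub = 1*3 = 3, Widget = 1*2 = 2.
Iteration 2: components of {Frame,Hub,Widget} -> Bracket = 1*2 = 2, Cap = 1*3 = 3, Gear = 1*3 = 3, Rod = 1*4 = 4.
Iteration 3: no further components; recursion stops.
Total rows emitted: 8.

8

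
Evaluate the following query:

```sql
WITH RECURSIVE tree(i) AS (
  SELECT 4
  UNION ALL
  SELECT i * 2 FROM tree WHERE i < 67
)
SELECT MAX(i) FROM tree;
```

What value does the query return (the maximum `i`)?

128

Base: i=4.
Iteration 1: 4 < 67 holds -> i = 4 * 2 = 8.
Iteration 2: 8 < 67 holds -> i = 8 * 2 = 16.
Iteration 3: 16 < 67 holds -> i = 16 * 2 = 32.
Iteration 4: 32 < 67 holds -> i = 32 * 2 = 64.
Iteration 5: 64 < 67 holds -> i = 64 * 2 = 128.
Iteration 6: 128 < 67 fails; recursion stops.
i values: 4, 8, 16, 32, 64, 128; the maximum is 128.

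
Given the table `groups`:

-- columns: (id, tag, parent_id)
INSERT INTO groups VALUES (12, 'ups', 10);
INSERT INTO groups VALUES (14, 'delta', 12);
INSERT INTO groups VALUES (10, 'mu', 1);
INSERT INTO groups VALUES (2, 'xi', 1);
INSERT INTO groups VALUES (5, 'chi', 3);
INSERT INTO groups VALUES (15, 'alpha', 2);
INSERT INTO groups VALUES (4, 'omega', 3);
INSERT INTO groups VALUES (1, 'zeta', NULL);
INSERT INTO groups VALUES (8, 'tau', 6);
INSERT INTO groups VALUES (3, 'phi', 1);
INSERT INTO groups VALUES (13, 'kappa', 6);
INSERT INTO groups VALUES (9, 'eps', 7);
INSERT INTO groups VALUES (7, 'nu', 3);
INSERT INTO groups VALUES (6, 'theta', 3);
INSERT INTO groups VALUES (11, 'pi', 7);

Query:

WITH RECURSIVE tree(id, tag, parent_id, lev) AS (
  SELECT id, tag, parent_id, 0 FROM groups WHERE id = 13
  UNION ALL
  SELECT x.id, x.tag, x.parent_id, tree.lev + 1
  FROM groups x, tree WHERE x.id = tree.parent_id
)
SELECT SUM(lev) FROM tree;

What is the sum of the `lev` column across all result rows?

Base: id=13 (kappa), parent_id=6, lev 0.
Iteration 1: join on id=6 -> theta (id 6, parent_id=3, lev 1).
Iteration 2: join on id=3 -> phi (id 3, parent_id=1, lev 2).
Iteration 3: join on id=1 -> zeta (id 1, parent_id=NULL, lev 3).
Iteration 4: parent_id is NULL; no match; recursion stops.
SUM(lev) = 0 + 1 + 2 + 3 = 6.

6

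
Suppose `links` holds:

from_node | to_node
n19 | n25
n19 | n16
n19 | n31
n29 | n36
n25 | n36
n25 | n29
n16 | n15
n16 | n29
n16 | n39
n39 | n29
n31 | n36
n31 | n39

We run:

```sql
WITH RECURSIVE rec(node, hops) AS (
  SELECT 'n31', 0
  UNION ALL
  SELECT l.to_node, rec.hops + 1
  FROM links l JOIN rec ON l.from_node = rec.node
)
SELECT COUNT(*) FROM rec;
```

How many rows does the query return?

Base: (n31, hops=0).
Iteration 1: edges from {n31} -> (n36, hops=1), (n39, hops=1).
Iteration 2: edges from {n36,n39} -> (n29, hops=2).
Iteration 3: edges from {n29} -> (n36, hops=3).
Iteration 4: no outgoing edges from {n36}; recursion stops.
Total rows emitted: 5.

5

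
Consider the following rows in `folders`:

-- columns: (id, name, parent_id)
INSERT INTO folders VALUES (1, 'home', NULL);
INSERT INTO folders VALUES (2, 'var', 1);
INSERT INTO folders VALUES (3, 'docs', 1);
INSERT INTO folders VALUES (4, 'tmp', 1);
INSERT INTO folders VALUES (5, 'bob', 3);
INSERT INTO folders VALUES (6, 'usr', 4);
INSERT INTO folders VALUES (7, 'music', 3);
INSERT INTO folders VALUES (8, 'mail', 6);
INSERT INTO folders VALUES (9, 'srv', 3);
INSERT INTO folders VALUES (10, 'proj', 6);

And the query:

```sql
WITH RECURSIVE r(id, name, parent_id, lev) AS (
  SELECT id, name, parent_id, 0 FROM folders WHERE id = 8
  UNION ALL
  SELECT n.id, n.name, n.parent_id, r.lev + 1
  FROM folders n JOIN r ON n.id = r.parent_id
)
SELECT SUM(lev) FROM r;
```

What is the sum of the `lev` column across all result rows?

6

Base: id=8 (mail), parent_id=6, lev 0.
Iteration 1: join on id=6 -> usr (id 6, parent_id=4, lev 1).
Iteration 2: join on id=4 -> tmp (id 4, parent_id=1, lev 2).
Iteration 3: join on id=1 -> home (id 1, parent_id=NULL, lev 3).
Iteration 4: parent_id is NULL; no match; recursion stops.
SUM(lev) = 0 + 1 + 2 + 3 = 6.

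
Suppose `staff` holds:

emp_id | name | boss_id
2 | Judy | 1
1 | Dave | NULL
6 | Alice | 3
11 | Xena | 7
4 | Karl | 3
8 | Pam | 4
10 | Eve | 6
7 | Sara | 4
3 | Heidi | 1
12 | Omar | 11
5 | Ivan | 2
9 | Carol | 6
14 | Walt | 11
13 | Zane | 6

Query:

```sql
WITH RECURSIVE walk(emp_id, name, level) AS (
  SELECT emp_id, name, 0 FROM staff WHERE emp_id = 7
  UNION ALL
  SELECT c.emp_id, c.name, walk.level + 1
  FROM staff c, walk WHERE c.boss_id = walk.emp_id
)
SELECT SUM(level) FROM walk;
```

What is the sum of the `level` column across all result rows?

5

Base: emp_id=7 (Sara) at level 0.
Iteration 1: rows with boss_id in {7} -> Xena (id 11, level 1).
Iteration 2: rows with boss_id in {11} -> Omar (id 12, level 2), Walt (id 14, level 2).
Iteration 3: no rows with boss_id in {12,14}; recursion stops.
SUM(level) = 0 + 1 + 2 + 2 = 5.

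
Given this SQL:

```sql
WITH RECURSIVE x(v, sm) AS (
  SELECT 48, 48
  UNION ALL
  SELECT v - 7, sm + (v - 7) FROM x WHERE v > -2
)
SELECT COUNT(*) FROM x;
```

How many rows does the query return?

Base: v=48, sm=48.
Iteration 1: 48 > -2 holds -> v = 48 - 7 = 41, sm = 48 + 41 = 89.
Iteration 2: 41 > -2 holds -> v = 41 - 7 = 34, sm = 89 + 34 = 123.
Iteration 3: 34 > -2 holds -> v = 34 - 7 = 27, sm = 123 + 27 = 150.
Iteration 4: 27 > -2 holds -> v = 27 - 7 = 20, sm = 150 + 20 = 170.
Iteration 5: 20 > -2 holds -> v = 20 - 7 = 13, sm = 170 + 13 = 183.
Iteration 6: 13 > -2 holds -> v = 13 - 7 = 6, sm = 183 + 6 = 189.
Iteration 7: 6 > -2 holds -> v = 6 - 7 = -1, sm = 189 + -1 = 188.
Iteration 8: -1 > -2 holds -> v = -1 - 7 = -8, sm = 188 + -8 = 180.
Iteration 9: -8 > -2 fails; recursion stops.
Total rows emitted: 9.

9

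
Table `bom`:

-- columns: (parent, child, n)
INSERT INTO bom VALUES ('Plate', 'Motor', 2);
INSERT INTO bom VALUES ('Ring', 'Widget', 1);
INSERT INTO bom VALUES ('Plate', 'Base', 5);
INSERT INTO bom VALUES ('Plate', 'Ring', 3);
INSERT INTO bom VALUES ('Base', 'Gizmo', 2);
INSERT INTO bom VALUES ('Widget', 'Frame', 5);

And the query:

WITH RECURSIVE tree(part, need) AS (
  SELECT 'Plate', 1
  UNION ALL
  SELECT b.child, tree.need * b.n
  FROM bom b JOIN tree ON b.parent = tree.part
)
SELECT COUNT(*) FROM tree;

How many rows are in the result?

7

Base: (Plate, need=1).
Iteration 1: components of {Plate} -> Base = 1*5 = 5, Motor = 1*2 = 2, Ring = 1*3 = 3.
Iteration 2: components of {Base,Motor,Ring} -> Gizmo = 5*2 = 10, Widget = 3*1 = 3.
Iteration 3: components of {Gizmo,Widget} -> Frame = 3*5 = 15.
Iteration 4: no further components; recursion stops.
Total rows emitted: 7.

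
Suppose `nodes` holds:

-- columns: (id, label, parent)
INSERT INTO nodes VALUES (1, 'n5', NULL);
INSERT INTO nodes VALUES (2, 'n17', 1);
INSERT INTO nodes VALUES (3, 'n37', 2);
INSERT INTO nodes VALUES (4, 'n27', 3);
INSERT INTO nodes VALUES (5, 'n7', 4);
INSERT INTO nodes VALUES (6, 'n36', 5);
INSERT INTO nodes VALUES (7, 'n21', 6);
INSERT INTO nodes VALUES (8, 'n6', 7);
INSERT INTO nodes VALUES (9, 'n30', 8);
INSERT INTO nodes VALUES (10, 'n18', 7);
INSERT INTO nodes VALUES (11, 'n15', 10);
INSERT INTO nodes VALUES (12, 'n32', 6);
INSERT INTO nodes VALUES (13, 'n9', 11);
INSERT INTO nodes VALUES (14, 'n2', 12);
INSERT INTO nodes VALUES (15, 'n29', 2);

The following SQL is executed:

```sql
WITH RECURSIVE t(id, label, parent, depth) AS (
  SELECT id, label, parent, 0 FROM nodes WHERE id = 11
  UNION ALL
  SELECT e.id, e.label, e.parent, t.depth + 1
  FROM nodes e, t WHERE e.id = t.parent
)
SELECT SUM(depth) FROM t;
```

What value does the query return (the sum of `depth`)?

Base: id=11 (n15), parent=10, depth 0.
Iteration 1: join on id=10 -> n18 (id 10, parent=7, depth 1).
Iteration 2: join on id=7 -> n21 (id 7, parent=6, depth 2).
Iteration 3: join on id=6 -> n36 (id 6, parent=5, depth 3).
Iteration 4: join on id=5 -> n7 (id 5, parent=4, depth 4).
Iteration 5: join on id=4 -> n27 (id 4, parent=3, depth 5).
Iteration 6: join on id=3 -> n37 (id 3, parent=2, depth 6).
Iteration 7: join on id=2 -> n17 (id 2, parent=1, depth 7).
Iteration 8: join on id=1 -> n5 (id 1, parent=NULL, depth 8).
Iteration 9: parent is NULL; no match; recursion stops.
SUM(depth) = 0 + 1 + 2 + 3 + 4 + 5 + 6 + 7 + 8 = 36.

36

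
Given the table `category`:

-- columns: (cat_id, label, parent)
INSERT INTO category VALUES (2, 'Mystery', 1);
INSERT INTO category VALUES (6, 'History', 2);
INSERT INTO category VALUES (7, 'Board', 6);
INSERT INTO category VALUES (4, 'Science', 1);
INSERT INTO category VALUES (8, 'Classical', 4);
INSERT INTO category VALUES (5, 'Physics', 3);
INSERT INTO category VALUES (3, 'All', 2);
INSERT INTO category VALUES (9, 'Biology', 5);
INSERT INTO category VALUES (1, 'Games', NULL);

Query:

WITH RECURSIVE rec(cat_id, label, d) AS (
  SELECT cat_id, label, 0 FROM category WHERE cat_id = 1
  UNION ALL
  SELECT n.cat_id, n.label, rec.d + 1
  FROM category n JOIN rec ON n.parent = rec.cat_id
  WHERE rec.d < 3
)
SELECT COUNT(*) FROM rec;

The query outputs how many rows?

8

Base: cat_id=1 (Games) at d 0.
Iteration 1: rows with parent in {1} -> Mystery (id 2, d 1), Science (id 4, d 1).
Iteration 2: rows with parent in {2,4} -> All (id 3, d 2), History (id 6, d 2), Classical (id 8, d 2).
Iteration 3: rows with parent in {3,6,8} -> Physics (id 5, d 3), Board (id 7, d 3).
Iteration 4: d < 3 fails for all current rows; recursion stops.
Total rows emitted: 8.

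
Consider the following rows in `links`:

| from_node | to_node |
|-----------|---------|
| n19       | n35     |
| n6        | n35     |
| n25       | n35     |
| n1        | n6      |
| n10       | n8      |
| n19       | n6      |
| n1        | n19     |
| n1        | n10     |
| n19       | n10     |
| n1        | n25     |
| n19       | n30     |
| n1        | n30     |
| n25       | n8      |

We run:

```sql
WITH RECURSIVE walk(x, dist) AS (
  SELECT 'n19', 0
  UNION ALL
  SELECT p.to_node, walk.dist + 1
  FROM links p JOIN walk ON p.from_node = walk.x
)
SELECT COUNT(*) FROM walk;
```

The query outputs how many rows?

7

Base: (n19, dist=0).
Iteration 1: edges from {n19} -> (n10, dist=1), (n30, dist=1), (n35, dist=1), (n6, dist=1).
Iteration 2: edges from {n10,n30,n35,n6} -> (n35, dist=2), (n8, dist=2).
Iteration 3: no outgoing edges from {n35,n8}; recursion stops.
Total rows emitted: 7.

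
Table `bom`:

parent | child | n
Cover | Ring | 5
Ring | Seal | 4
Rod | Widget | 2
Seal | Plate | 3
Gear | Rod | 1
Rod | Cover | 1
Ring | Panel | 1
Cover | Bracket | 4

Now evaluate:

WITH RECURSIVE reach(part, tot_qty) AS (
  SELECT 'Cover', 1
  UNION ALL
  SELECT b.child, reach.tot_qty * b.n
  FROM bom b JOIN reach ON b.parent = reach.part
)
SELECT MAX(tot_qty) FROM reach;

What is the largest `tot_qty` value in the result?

60

Base: (Cover, tot_qty=1).
Iteration 1: components of {Cover} -> Bracket = 1*4 = 4, Ring = 1*5 = 5.
Iteration 2: components of {Bracket,Ring} -> Panel = 5*1 = 5, Seal = 5*4 = 20.
Iteration 3: components of {Panel,Seal} -> Plate = 20*3 = 60.
Iteration 4: no further components; recursion stops.
tot_qty values: 1, 4, 5, 5, 20, 60; the maximum is 60.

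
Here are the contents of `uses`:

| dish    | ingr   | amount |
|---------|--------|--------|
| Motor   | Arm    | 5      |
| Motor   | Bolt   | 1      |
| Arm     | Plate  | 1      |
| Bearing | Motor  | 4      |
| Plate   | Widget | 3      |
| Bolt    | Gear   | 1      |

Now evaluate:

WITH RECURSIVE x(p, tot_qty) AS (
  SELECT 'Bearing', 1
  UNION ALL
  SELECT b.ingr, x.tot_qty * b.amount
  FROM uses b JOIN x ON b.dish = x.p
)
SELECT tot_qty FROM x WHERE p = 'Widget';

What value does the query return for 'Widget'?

Base: (Bearing, tot_qty=1).
Iteration 1: components of {Bearing} -> Motor = 1*4 = 4.
Iteration 2: components of {Motor} -> Arm = 4*5 = 20, Bolt = 4*1 = 4.
Iteration 3: components of {Arm,Bolt} -> Gear = 4*1 = 4, Plate = 20*1 = 20.
Iteration 4: components of {Gear,Plate} -> Widget = 20*3 = 60.
Iteration 5: no further components; recursion stops.

60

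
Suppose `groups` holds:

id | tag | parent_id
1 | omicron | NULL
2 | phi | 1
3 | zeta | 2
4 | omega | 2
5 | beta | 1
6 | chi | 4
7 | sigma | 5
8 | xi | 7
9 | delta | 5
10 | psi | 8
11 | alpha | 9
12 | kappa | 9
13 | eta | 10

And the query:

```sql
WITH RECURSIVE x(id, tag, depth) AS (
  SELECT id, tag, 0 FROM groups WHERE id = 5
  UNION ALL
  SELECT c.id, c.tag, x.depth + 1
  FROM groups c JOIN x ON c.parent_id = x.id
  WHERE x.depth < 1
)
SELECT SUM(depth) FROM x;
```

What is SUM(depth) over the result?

2

Base: id=5 (beta) at depth 0.
Iteration 1: rows with parent_id in {5} -> sigma (id 7, depth 1), delta (id 9, depth 1).
Iteration 2: depth < 1 fails for all current rows; recursion stops.
SUM(depth) = 0 + 1 + 1 = 2.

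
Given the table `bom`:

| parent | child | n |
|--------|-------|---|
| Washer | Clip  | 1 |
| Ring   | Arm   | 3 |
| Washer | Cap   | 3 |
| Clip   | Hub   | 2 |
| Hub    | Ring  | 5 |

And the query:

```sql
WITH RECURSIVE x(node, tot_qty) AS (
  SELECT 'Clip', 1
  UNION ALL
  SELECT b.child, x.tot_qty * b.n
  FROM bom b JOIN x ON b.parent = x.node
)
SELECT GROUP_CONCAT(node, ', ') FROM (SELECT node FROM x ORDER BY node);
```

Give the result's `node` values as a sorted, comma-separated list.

Arm, Clip, Hub, Ring

Base: (Clip, tot_qty=1).
Iteration 1: components of {Clip} -> Hub = 1*2 = 2.
Iteration 2: components of {Hub} -> Ring = 2*5 = 10.
Iteration 3: components of {Ring} -> Arm = 10*3 = 30.
Iteration 4: no further components; recursion stops.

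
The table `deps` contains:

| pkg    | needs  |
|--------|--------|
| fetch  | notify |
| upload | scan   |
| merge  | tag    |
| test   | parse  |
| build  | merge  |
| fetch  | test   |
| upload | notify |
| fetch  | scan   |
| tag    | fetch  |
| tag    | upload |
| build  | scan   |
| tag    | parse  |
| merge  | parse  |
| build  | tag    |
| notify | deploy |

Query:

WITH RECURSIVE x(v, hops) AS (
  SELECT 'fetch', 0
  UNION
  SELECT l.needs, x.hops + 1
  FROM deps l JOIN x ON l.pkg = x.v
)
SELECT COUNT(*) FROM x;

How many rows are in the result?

Base: (fetch, hops=0).
Iteration 1: edges from {fetch} -> (notify, hops=1), (scan, hops=1), (test, hops=1).
Iteration 2: edges from {notify,scan,test} -> (deploy, hops=2), (parse, hops=2).
Iteration 3: no outgoing edges from {deploy,parse}; recursion stops.
Total rows emitted: 6.

6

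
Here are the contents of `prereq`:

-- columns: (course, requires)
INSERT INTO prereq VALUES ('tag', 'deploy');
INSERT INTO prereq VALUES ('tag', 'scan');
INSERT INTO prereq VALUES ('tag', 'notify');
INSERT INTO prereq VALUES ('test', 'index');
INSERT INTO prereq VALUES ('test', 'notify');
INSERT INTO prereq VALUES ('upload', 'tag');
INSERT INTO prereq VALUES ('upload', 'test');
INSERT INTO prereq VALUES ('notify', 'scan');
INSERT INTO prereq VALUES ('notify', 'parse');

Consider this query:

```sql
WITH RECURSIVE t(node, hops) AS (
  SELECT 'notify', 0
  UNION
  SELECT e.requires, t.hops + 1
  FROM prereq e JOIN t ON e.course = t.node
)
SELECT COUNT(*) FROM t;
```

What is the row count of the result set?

Base: (notify, hops=0).
Iteration 1: edges from {notify} -> (parse, hops=1), (scan, hops=1).
Iteration 2: no outgoing edges from {parse,scan}; recursion stops.
Total rows emitted: 3.

3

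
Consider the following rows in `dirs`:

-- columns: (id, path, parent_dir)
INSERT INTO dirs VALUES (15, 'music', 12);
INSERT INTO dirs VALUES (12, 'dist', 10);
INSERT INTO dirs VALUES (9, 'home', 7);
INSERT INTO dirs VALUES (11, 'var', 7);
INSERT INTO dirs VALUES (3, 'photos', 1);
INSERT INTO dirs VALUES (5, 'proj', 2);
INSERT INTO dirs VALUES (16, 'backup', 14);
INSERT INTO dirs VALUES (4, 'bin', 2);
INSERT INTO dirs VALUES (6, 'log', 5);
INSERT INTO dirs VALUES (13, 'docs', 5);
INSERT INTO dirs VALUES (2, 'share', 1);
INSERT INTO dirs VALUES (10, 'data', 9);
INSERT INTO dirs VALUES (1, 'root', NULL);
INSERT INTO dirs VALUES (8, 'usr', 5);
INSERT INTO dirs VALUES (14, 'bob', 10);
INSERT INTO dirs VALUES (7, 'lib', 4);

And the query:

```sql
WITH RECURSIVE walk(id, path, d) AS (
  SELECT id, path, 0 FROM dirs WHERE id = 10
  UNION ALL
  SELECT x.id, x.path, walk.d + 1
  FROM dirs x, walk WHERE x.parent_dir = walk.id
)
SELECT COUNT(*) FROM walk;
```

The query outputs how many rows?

Base: id=10 (data) at d 0.
Iteration 1: rows with parent_dir in {10} -> dist (id 12, d 1), bob (id 14, d 1).
Iteration 2: rows with parent_dir in {12,14} -> music (id 15, d 2), backup (id 16, d 2).
Iteration 3: no rows with parent_dir in {15,16}; recursion stops.
Total rows emitted: 5.

5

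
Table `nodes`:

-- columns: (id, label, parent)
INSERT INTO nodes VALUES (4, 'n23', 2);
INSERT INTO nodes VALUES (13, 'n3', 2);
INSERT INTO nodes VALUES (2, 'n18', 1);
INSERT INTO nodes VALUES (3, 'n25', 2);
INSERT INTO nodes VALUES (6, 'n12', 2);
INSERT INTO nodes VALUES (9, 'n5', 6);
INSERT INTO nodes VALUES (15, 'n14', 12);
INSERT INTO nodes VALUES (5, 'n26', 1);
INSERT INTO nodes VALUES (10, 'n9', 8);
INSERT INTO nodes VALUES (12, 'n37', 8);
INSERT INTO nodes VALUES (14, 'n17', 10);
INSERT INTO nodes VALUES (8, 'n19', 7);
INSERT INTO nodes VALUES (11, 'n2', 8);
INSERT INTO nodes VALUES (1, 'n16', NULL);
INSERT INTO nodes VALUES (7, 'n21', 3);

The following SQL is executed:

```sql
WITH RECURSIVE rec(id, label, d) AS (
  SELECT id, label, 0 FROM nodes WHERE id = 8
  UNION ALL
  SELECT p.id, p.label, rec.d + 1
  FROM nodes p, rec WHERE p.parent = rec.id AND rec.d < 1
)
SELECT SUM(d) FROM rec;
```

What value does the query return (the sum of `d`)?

3

Base: id=8 (n19) at d 0.
Iteration 1: rows with parent in {8} -> n9 (id 10, d 1), n2 (id 11, d 1), n37 (id 12, d 1).
Iteration 2: d < 1 fails for all current rows; recursion stops.
SUM(d) = 0 + 1 + 1 + 1 = 3.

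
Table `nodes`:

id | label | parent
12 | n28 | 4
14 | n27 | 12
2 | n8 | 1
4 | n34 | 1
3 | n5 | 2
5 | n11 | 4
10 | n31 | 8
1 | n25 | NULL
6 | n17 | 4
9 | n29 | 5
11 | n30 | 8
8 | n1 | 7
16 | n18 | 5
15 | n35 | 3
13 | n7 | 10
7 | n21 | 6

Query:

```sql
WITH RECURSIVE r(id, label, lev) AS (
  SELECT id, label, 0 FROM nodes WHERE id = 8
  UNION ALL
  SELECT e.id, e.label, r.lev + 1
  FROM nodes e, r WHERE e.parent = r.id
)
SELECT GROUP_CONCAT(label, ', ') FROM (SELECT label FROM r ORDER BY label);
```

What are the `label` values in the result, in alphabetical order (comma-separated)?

Base: id=8 (n1) at lev 0.
Iteration 1: rows with parent in {8} -> n31 (id 10, lev 1), n30 (id 11, lev 1).
Iteration 2: rows with parent in {10,11} -> n7 (id 13, lev 2).
Iteration 3: no rows with parent in {13}; recursion stops.

n1, n30, n31, n7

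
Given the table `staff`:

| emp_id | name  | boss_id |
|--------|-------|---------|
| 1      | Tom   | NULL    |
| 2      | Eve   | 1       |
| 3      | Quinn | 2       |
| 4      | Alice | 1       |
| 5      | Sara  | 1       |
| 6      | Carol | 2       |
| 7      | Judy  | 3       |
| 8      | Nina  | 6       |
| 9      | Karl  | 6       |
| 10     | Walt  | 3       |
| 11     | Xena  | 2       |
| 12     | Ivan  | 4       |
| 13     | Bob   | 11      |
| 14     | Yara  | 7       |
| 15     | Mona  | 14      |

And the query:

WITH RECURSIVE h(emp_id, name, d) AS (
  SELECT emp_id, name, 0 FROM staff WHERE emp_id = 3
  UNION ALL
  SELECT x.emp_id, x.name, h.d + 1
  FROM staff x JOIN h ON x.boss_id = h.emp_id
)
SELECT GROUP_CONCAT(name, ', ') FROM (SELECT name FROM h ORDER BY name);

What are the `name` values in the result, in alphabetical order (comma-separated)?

Base: emp_id=3 (Quinn) at d 0.
Iteration 1: rows with boss_id in {3} -> Judy (id 7, d 1), Walt (id 10, d 1).
Iteration 2: rows with boss_id in {7,10} -> Yara (id 14, d 2).
Iteration 3: rows with boss_id in {14} -> Mona (id 15, d 3).
Iteration 4: no rows with boss_id in {15}; recursion stops.

Judy, Mona, Quinn, Walt, Yara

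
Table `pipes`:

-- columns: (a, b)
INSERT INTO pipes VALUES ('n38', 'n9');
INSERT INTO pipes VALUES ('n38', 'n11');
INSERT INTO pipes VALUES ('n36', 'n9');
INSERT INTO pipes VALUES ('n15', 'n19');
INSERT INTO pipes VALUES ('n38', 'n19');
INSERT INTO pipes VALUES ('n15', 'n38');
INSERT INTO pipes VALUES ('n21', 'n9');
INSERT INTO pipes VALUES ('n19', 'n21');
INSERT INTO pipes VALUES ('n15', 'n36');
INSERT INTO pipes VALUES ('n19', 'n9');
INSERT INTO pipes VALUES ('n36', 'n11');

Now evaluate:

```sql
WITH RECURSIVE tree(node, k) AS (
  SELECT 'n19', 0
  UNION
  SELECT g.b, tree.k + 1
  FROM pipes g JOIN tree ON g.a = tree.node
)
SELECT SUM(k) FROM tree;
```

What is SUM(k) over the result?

Base: (n19, k=0).
Iteration 1: edges from {n19} -> (n21, k=1), (n9, k=1).
Iteration 2: edges from {n21,n9} -> (n9, k=2).
Iteration 3: no outgoing edges from {n9}; recursion stops.
SUM(k) = 0 + 1 + 1 + 2 = 4.

4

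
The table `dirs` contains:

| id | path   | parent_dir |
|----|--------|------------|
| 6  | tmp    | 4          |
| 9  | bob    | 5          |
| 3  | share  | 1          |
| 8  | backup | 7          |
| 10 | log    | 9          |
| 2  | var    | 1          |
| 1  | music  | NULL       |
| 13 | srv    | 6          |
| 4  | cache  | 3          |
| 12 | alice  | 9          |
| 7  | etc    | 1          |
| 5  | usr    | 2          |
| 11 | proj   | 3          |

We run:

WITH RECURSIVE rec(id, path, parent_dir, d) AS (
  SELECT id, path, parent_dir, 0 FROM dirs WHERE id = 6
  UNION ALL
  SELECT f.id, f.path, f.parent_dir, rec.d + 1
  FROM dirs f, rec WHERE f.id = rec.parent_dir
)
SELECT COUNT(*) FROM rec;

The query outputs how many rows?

4

Base: id=6 (tmp), parent_dir=4, d 0.
Iteration 1: join on id=4 -> cache (id 4, parent_dir=3, d 1).
Iteration 2: join on id=3 -> share (id 3, parent_dir=1, d 2).
Iteration 3: join on id=1 -> music (id 1, parent_dir=NULL, d 3).
Iteration 4: parent_dir is NULL; no match; recursion stops.
Total rows emitted: 4.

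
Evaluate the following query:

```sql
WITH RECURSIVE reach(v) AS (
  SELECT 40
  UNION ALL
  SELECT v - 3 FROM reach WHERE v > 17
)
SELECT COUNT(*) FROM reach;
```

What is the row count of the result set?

Base: v=40.
Iteration 1: 40 > 17 holds -> v = 40 - 3 = 37.
Iteration 2: 37 > 17 holds -> v = 37 - 3 = 34.
Iteration 3: 34 > 17 holds -> v = 34 - 3 = 31.
Iteration 4: 31 > 17 holds -> v = 31 - 3 = 28.
Iteration 5: 28 > 17 holds -> v = 28 - 3 = 25.
Iteration 6: 25 > 17 holds -> v = 25 - 3 = 22.
Iteration 7: 22 > 17 holds -> v = 22 - 3 = 19.
Iteration 8: 19 > 17 holds -> v = 19 - 3 = 16.
Iteration 9: 16 > 17 fails; recursion stops.
Total rows emitted: 9.

9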